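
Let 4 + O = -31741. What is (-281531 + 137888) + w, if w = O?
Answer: -175388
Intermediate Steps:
O = -31745 (O = -4 - 31741 = -31745)
w = -31745
(-281531 + 137888) + w = (-281531 + 137888) - 31745 = -143643 - 31745 = -175388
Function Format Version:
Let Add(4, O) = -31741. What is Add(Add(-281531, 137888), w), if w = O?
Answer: -175388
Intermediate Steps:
O = -31745 (O = Add(-4, -31741) = -31745)
w = -31745
Add(Add(-281531, 137888), w) = Add(Add(-281531, 137888), -31745) = Add(-143643, -31745) = -175388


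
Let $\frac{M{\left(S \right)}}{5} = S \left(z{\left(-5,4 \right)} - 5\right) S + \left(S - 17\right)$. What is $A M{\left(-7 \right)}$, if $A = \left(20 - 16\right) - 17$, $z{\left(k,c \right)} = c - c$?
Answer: $17485$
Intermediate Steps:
$z{\left(k,c \right)} = 0$
$M{\left(S \right)} = -85 - 25 S^{2} + 5 S$ ($M{\left(S \right)} = 5 \left(S \left(0 - 5\right) S + \left(S - 17\right)\right) = 5 \left(S \left(-5\right) S + \left(-17 + S\right)\right) = 5 \left(- 5 S S + \left(-17 + S\right)\right) = 5 \left(- 5 S^{2} + \left(-17 + S\right)\right) = 5 \left(-17 + S - 5 S^{2}\right) = -85 - 25 S^{2} + 5 S$)
$A = -13$ ($A = 4 - 17 = -13$)
$A M{\left(-7 \right)} = - 13 \left(-85 - 25 \left(-7\right)^{2} + 5 \left(-7\right)\right) = - 13 \left(-85 - 1225 - 35\right) = \left(-13\right) \left(-1345\right) = 17485$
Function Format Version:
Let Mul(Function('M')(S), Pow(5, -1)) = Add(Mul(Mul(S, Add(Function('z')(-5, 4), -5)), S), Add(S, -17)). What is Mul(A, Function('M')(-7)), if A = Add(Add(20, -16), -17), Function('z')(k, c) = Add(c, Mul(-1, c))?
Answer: 17485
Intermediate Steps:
Function('z')(k, c) = 0
Function('M')(S) = Add(-85, Mul(-25, Pow(S, 2)), Mul(5, S)) (Function('M')(S) = Mul(5, Add(Mul(Mul(S, Add(0, -5)), S), Add(S, -17))) = Mul(5, Add(Mul(Mul(S, -5), S), Add(-17, S))) = Mul(5, Add(Mul(Mul(-5, S), S), Add(-17, S))) = Mul(5, Add(Mul(-5, Pow(S, 2)), Add(-17, S))) = Mul(5, Add(-17, S, Mul(-5, Pow(S, 2)))) = Add(-85, Mul(-25, Pow(S, 2)), Mul(5, S)))
A = -13 (A = Add(4, -17) = -13)
Mul(A, Function('M')(-7)) = Mul(-13, Add(-85, Mul(-25, Pow(-7, 2)), Mul(5, -7))) = Mul(-13, Add(-85, Mul(-25, 49), -35)) = Mul(-13, Add(-85, -1225, -35)) = Mul(-13, -1345) = 17485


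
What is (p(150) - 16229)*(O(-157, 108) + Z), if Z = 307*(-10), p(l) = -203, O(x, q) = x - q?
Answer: 54800720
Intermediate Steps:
Z = -3070
(p(150) - 16229)*(O(-157, 108) + Z) = (-203 - 16229)*((-157 - 1*108) - 3070) = -16432*((-157 - 108) - 3070) = -16432*(-265 - 3070) = -16432*(-3335) = 54800720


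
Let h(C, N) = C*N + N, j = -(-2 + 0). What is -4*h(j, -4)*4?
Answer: 192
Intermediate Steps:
j = 2 (j = -1*(-2) = 2)
h(C, N) = N + C*N
-4*h(j, -4)*4 = -(-16)*(1 + 2)*4 = -(-16)*3*4 = -4*(-12)*4 = 48*4 = 192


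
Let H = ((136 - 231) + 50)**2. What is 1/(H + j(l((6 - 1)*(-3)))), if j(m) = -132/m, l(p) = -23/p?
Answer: 23/44595 ≈ 0.00051575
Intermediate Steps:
H = 2025 (H = (-95 + 50)**2 = (-45)**2 = 2025)
1/(H + j(l((6 - 1)*(-3)))) = 1/(2025 - 132/((-23*(-1/(3*(6 - 1)))))) = 1/(2025 - 132/((-23/(5*(-3))))) = 1/(2025 - 132/((-23/(-15)))) = 1/(2025 - 132/((-23*(-1/15)))) = 1/(2025 - 132/23/15) = 1/(2025 - 132*15/23) = 1/(2025 - 1980/23) = 1/(44595/23) = 23/44595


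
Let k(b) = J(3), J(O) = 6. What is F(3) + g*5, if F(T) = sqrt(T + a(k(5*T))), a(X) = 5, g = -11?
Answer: -55 + 2*sqrt(2) ≈ -52.172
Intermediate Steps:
k(b) = 6
F(T) = sqrt(5 + T) (F(T) = sqrt(T + 5) = sqrt(5 + T))
F(3) + g*5 = sqrt(5 + 3) - 11*5 = sqrt(8) - 55 = 2*sqrt(2) - 55 = -55 + 2*sqrt(2)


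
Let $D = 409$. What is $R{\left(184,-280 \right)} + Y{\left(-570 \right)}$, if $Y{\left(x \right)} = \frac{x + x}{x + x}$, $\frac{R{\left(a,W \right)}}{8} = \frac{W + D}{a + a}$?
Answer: $\frac{175}{46} \approx 3.8043$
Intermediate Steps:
$R{\left(a,W \right)} = \frac{4 \left(409 + W\right)}{a}$ ($R{\left(a,W \right)} = 8 \frac{W + 409}{a + a} = 8 \frac{409 + W}{2 a} = \frac{4 \left(409 + W\right)}{a}$)
$Y{\left(x \right)} = 1$ ($Y{\left(x \right)} = \frac{2 x}{2 x} = 2 x \frac{1}{2 x} = 1$)
$R{\left(184,-280 \right)} + Y{\left(-570 \right)} = \frac{4 \left(409 - 280\right)}{184} + 1 = 4 \cdot \frac{1}{184} \cdot 129 + 1 = \frac{129}{46} + 1 = \frac{175}{46}$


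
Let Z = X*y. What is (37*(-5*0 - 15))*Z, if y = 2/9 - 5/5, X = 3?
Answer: 1295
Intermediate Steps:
y = -7/9 (y = 2*(⅑) - 5*⅕ = 2/9 - 1 = -7/9 ≈ -0.77778)
Z = -7/3 (Z = 3*(-7/9) = -7/3 ≈ -2.3333)
(37*(-5*0 - 15))*Z = (37*(-5*0 - 15))*(-7/3) = (37*(0 - 15))*(-7/3) = (37*(-15))*(-7/3) = -555*(-7/3) = 1295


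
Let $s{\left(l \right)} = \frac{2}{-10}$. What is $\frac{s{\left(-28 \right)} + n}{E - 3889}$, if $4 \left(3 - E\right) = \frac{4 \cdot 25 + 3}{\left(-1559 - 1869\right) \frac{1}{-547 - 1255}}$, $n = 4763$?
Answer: $- \frac{23324112}{19096585} \approx -1.2214$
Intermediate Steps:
$s{\left(l \right)} = - \frac{1}{5}$ ($s{\left(l \right)} = 2 \left(- \frac{1}{10}\right) = - \frac{1}{5}$)
$E = - \frac{72235}{6856}$ ($E = 3 - \frac{\left(4 \cdot 25 + 3\right) \frac{1}{\left(-1559 - 1869\right) \frac{1}{-547 - 1255}}}{4} = 3 - \frac{\left(100 + 3\right) \frac{1}{\left(-3428\right) \frac{1}{-1802}}}{4} = 3 - \frac{103 \frac{1}{\left(-3428\right) \left(- \frac{1}{1802}\right)}}{4} = 3 - \frac{103 \frac{1}{\frac{1714}{901}}}{4} = 3 - \frac{103 \cdot \frac{901}{1714}}{4} = 3 - \frac{92803}{6856} = - \frac{72235}{6856} \approx -10.536$)
$\frac{s{\left(-28 \right)} + n}{E - 3889} = \frac{- \frac{1}{5} + 4763}{- \frac{72235}{6856} - 3889} = \frac{23814}{5 \left(- \frac{26735219}{6856}\right)} = \frac{23814}{5} \left(- \frac{6856}{26735219}\right) = - \frac{23324112}{19096585}$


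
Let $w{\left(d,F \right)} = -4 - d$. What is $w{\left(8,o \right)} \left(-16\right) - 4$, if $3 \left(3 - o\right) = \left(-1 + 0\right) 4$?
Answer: $188$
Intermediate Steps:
$o = \frac{13}{3}$ ($o = 3 - \frac{\left(-1 + 0\right) 4}{3} = 3 - \frac{\left(-1\right) 4}{3} = 3 - - \frac{4}{3} = 3 + \frac{4}{3} = \frac{13}{3} \approx 4.3333$)
$w{\left(8,o \right)} \left(-16\right) - 4 = \left(-4 - 8\right) \left(-16\right) - 4 = \left(-12\right) \left(-16\right) - 4 = 192 - 4 = 188$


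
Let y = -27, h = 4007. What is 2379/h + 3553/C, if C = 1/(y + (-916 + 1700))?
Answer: 10777313726/4007 ≈ 2.6896e+6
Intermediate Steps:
C = 1/757 (C = 1/(-27 + (-916 + 1700)) = 1/(-27 + 784) = 1/757 ≈ 0.0013210)
2379/h + 3553/C = 2379/4007 + 3553/(1/757) = 2379*(1/4007) + 3553*757 = 2379/4007 + 2689621 = 10777313726/4007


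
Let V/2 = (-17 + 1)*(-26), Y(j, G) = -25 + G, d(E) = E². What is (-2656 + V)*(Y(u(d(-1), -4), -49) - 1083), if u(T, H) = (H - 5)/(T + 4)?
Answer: 2110368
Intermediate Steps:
u(T, H) = (-5 + H)/(4 + T)
V = 832 (V = 2*((-17 + 1)*(-26)) = 2*(-16*(-26)) = 2*416 = 832)
(-2656 + V)*(Y(u(d(-1), -4), -49) - 1083) = (-2656 + 832)*((-25 - 49) - 1083) = -1824*(-74 - 1083) = -1824*(-1157) = 2110368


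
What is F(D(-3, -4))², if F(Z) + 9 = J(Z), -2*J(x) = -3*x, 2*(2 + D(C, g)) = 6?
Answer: 225/4 ≈ 56.250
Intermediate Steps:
D(C, g) = 1 (D(C, g) = -2 + (½)*6 = -2 + 3 = 1)
J(x) = 3*x/2 (J(x) = -(-3)*x/2 = 3*x/2)
F(Z) = -9 + 3*Z/2
F(D(-3, -4))² = (-9 + (3/2)*1)² = (-9 + 3/2)² = (-15/2)² = 225/4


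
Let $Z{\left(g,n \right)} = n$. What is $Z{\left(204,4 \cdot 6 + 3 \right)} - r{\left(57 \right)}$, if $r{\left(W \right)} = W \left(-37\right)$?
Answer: $2136$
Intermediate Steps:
$r{\left(W \right)} = - 37 W$
$Z{\left(204,4 \cdot 6 + 3 \right)} - r{\left(57 \right)} = \left(4 \cdot 6 + 3\right) - \left(-37\right) 57 = \left(24 + 3\right) - -2109 = 27 + 2109 = 2136$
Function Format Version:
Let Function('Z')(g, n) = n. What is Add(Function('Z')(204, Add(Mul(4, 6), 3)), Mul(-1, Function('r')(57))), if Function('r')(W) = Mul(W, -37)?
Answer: 2136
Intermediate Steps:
Function('r')(W) = Mul(-37, W)
Add(Function('Z')(204, Add(Mul(4, 6), 3)), Mul(-1, Function('r')(57))) = Add(Add(Mul(4, 6), 3), Mul(-1, Mul(-37, 57))) = Add(Add(24, 3), Mul(-1, -2109)) = Add(27, 2109) = 2136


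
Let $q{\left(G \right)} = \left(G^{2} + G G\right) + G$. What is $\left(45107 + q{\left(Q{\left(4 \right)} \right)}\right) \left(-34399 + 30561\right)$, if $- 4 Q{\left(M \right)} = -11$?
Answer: $- \frac{692757081}{4} \approx -1.7319 \cdot 10^{8}$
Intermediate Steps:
$Q{\left(M \right)} = \frac{11}{4}$ ($Q{\left(M \right)} = \left(- \frac{1}{4}\right) \left(-11\right) = \frac{11}{4}$)
$q{\left(G \right)} = G + 2 G^{2}$ ($q{\left(G \right)} = \left(G^{2} + G^{2}\right) + G = 2 G^{2} + G = G + 2 G^{2}$)
$\left(45107 + q{\left(Q{\left(4 \right)} \right)}\right) \left(-34399 + 30561\right) = \left(45107 + \frac{11 \left(1 + 2 \cdot \frac{11}{4}\right)}{4}\right) \left(-34399 + 30561\right) = \left(45107 + \frac{11 \left(1 + \frac{11}{2}\right)}{4}\right) \left(-3838\right) = \left(45107 + \frac{11}{4} \cdot \frac{13}{2}\right) \left(-3838\right) = \left(45107 + \frac{143}{8}\right) \left(-3838\right) = \frac{360999}{8} \left(-3838\right) = - \frac{692757081}{4}$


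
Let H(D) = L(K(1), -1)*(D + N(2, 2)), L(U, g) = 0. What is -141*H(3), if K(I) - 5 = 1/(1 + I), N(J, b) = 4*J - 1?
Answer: 0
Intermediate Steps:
N(J, b) = -1 + 4*J
K(I) = 5 + 1/(1 + I)
H(D) = 0 (H(D) = 0*(D + (-1 + 4*2)) = 0*(D + (-1 + 8)) = 0*(D + 7) = 0*(7 + D) = 0)
-141*H(3) = -141*0 = 0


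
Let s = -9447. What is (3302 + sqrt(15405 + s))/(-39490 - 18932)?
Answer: -127/2247 - sqrt(662)/19474 ≈ -0.057841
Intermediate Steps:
(3302 + sqrt(15405 + s))/(-39490 - 18932) = (3302 + sqrt(15405 - 9447))/(-39490 - 18932) = (3302 + sqrt(5958))/(-58422) = (3302 + 3*sqrt(662))*(-1/58422) = -127/2247 - sqrt(662)/19474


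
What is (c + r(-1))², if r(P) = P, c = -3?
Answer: 16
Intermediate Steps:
(c + r(-1))² = (-3 - 1)² = (-4)² = 16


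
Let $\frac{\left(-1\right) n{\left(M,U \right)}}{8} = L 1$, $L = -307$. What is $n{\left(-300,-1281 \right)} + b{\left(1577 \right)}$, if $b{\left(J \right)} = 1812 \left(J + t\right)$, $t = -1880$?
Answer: $-546580$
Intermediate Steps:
$n{\left(M,U \right)} = 2456$ ($n{\left(M,U \right)} = - 8 \left(\left(-307\right) 1\right) = \left(-8\right) \left(-307\right) = 2456$)
$b{\left(J \right)} = -3406560 + 1812 J$ ($b{\left(J \right)} = 1812 \left(J - 1880\right) = 1812 \left(-1880 + J\right) = -3406560 + 1812 J$)
$n{\left(-300,-1281 \right)} + b{\left(1577 \right)} = 2456 + \left(-3406560 + 1812 \cdot 1577\right) = 2456 + \left(-3406560 + 2857524\right) = 2456 - 549036 = -546580$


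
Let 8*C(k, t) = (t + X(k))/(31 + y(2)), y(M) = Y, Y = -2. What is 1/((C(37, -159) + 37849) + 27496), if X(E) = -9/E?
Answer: 2146/140228897 ≈ 1.5304e-5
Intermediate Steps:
y(M) = -2
C(k, t) = -9/(232*k) + t/232 (C(k, t) = ((t - 9/k)/(31 - 2))/8 = ((t - 9/k)/29)/8 = ((t - 9/k)*(1/29))/8 = (-9/(29*k) + t/29)/8 = -9/(232*k) + t/232)
1/((C(37, -159) + 37849) + 27496) = 1/(((1/232)*(-9 + 37*(-159))/37 + 37849) + 27496) = 1/(((1/232)*(1/37)*(-9 - 5883) + 37849) + 27496) = 1/(((1/232)*(1/37)*(-5892) + 37849) + 27496) = 1/((-1473/2146 + 37849) + 27496) = 1/(81222481/2146 + 27496) = 1/(140228897/2146) = 2146/140228897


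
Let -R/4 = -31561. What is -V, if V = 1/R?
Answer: -1/126244 ≈ -7.9212e-6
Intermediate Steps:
R = 126244 (R = -4*(-31561) = 126244)
V = 1/126244 ≈ 7.9212e-6
-V = -1*1/126244 = -1/126244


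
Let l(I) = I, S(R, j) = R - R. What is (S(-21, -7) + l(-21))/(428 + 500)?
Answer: -21/928 ≈ -0.022629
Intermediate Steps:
S(R, j) = 0
(S(-21, -7) + l(-21))/(428 + 500) = (0 - 21)/(428 + 500) = -21/928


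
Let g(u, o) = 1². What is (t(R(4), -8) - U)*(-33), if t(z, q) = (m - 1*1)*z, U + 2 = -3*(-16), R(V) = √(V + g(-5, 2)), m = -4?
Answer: 1518 + 165*√5 ≈ 1887.0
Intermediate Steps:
g(u, o) = 1
R(V) = √(1 + V) (R(V) = √(V + 1) = √(1 + V))
U = 46 (U = -2 - 3*(-16) = -2 + 48 = 46)
t(z, q) = -5*z (t(z, q) = (-4 - 1*1)*z = (-4 - 1)*z = -5*z)
(t(R(4), -8) - U)*(-33) = (-5*√(1 + 4) - 1*46)*(-33) = (-5*√5 - 46)*(-33) = (-46 - 5*√5)*(-33) = 1518 + 165*√5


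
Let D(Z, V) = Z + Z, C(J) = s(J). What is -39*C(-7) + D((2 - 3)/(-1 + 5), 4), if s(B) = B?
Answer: 545/2 ≈ 272.50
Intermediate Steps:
C(J) = J
D(Z, V) = 2*Z
-39*C(-7) + D((2 - 3)/(-1 + 5), 4) = -39*(-7) + 2*((2 - 3)/(-1 + 5)) = 273 + 2*(-1/4) = 273 - 1/2 = 545/2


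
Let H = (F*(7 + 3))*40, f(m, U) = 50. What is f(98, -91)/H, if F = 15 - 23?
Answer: -1/64 ≈ -0.015625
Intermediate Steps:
F = -8
H = -3200 (H = -8*(7 + 3)*40 = -8*10*40 = -80*40 = -3200)
f(98, -91)/H = 50/(-3200) = 50*(-1/3200) = -1/64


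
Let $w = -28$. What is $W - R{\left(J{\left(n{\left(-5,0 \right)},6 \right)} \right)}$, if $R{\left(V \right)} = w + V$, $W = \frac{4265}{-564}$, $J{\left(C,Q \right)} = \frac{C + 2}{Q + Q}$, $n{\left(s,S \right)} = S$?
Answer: $\frac{3811}{188} \approx 20.271$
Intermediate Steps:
$J{\left(C,Q \right)} = \frac{2 + C}{2 Q}$
$W = - \frac{4265}{564}$ ($W = 4265 \left(- \frac{1}{564}\right) = - \frac{4265}{564} \approx -7.5621$)
$R{\left(V \right)} = -28 + V$
$W - R{\left(J{\left(n{\left(-5,0 \right)},6 \right)} \right)} = - \frac{4265}{564} - \left(-28 + \frac{2 + 0}{2 \cdot 6}\right) = - \frac{4265}{564} - \left(-28 + \frac{1}{2} \cdot \frac{1}{6} \cdot 2\right) = - \frac{4265}{564} - \left(-28 + \frac{1}{6}\right) = - \frac{4265}{564} - - \frac{167}{6} = - \frac{4265}{564} + \frac{167}{6} = \frac{3811}{188}$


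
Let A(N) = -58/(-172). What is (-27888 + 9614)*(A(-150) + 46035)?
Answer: -36173739343/43 ≈ -8.4125e+8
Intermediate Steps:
A(N) = 29/86 (A(N) = -58*(-1/172) = 29/86)
(-27888 + 9614)*(A(-150) + 46035) = (-27888 + 9614)*(29/86 + 46035) = -18274*3959039/86 = -36173739343/43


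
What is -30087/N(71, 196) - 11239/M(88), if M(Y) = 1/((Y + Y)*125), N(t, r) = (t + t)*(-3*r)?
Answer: -6881684645971/27832 ≈ -2.4726e+8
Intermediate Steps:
N(t, r) = -6*r*t (N(t, r) = (2*t)*(-3*r) = -6*r*t)
M(Y) = 1/(250*Y) (M(Y) = (1/125)/(2*Y) = (1/(2*Y))*(1/125) = 1/(250*Y))
-30087/N(71, 196) - 11239/M(88) = -30087/((-6*196*71)) - 11239/((1/250)/88) = -30087/(-83496) - 11239/((1/250)*(1/88)) = -30087*(-1/83496) - 11239/1/22000 = 10029/27832 - 11239*22000 = 10029/27832 - 247258000 = -6881684645971/27832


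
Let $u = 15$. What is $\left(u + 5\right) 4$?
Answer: $80$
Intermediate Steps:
$\left(u + 5\right) 4 = \left(15 + 5\right) 4 = 20 \cdot 4 = 80$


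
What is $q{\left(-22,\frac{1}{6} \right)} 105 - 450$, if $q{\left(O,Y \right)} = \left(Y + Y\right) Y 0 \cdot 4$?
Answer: $-450$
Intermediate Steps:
$q{\left(O,Y \right)} = 0$ ($q{\left(O,Y \right)} = 2 Y Y 0 \cdot 4 = 2 Y^{2} \cdot 0 \cdot 4 = 0 \cdot 4 = 0$)
$q{\left(-22,\frac{1}{6} \right)} 105 - 450 = 0 \cdot 105 - 450 = 0 - 450 = -450$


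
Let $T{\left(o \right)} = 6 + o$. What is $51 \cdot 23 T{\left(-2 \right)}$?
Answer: $4692$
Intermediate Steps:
$51 \cdot 23 T{\left(-2 \right)} = 51 \cdot 23 \left(6 - 2\right) = 1173 \cdot 4 = 4692$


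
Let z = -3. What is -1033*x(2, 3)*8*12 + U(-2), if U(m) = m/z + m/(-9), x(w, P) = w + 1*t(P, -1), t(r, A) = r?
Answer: -4462552/9 ≈ -4.9584e+5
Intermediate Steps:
x(w, P) = P + w (x(w, P) = w + 1*P = w + P = P + w)
U(m) = -4*m/9 (U(m) = m/(-3) + m/(-9) = m*(-⅓) + m*(-⅑) = -m/3 - m/9 = -4*m/9)
-1033*x(2, 3)*8*12 + U(-2) = -1033*(3 + 2)*8*12 - 4/9*(-2) = -1033*5*8*12 + 8/9 = -41320*12 + 8/9 = -1033*480 + 8/9 = -495840 + 8/9 = -4462552/9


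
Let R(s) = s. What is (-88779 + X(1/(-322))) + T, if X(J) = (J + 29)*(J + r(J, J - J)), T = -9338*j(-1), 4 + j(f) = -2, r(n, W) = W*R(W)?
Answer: -3395764021/103684 ≈ -32751.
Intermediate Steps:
r(n, W) = W**2 (r(n, W) = W*W = W**2)
j(f) = -6 (j(f) = -4 - 2 = -6)
T = 56028 (T = -9338*(-6) = 56028)
X(J) = J*(29 + J) (X(J) = (J + 29)*(J + (J - J)**2) = (29 + J)*(J + 0**2) = (29 + J)*(J + 0) = (29 + J)*J = J*(29 + J))
(-88779 + X(1/(-322))) + T = (-88779 + (29 + 1/(-322))/(-322)) + 56028 = (-88779 - (29 - 1/322)/322) + 56028 = (-88779 - 1/322*9337/322) + 56028 = (-88779 - 9337/103684) + 56028 = -9204971173/103684 + 56028 = -3395764021/103684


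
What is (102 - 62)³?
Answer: 64000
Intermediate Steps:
(102 - 62)³ = 40³ = 64000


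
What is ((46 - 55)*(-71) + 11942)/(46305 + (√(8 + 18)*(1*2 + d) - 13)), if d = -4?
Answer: 145599913/535737290 + 12581*√26/1071474580 ≈ 0.27183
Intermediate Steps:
((46 - 55)*(-71) + 11942)/(46305 + (√(8 + 18)*(1*2 + d) - 13)) = ((46 - 55)*(-71) + 11942)/(46305 + (√(8 + 18)*(1*2 - 4) - 13)) = (-9*(-71) + 11942)/(46305 + (√26*(2 - 4) - 13)) = (639 + 11942)/(46305 + (√26*(-2) - 13)) = 12581/(46305 + (-2*√26 - 13)) = 12581/(46305 + (-13 - 2*√26)) = 12581/(46292 - 2*√26)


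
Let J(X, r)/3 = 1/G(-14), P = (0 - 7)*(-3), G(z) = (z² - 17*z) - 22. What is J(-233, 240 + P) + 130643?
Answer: 53824919/412 ≈ 1.3064e+5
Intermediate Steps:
G(z) = -22 + z² - 17*z
P = 21 (P = -7*(-3) = 21)
J(X, r) = 3/412 (J(X, r) = 3/(-22 + (-14)² - 17*(-14)) = 3/(-22 + 196 + 238) = 3/412)
J(-233, 240 + P) + 130643 = 3/412 + 130643 = 53824919/412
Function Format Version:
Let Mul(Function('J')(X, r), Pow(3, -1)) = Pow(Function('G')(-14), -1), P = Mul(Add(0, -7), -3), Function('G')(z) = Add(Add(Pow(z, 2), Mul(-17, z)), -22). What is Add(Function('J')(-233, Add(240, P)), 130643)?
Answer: Rational(53824919, 412) ≈ 1.3064e+5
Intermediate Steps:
Function('G')(z) = Add(-22, Pow(z, 2), Mul(-17, z))
P = 21 (P = Mul(-7, -3) = 21)
Function('J')(X, r) = Rational(3, 412) (Function('J')(X, r) = Mul(3, Pow(Add(-22, Pow(-14, 2), Mul(-17, -14)), -1)) = Mul(3, Pow(Add(-22, 196, 238), -1)) = Mul(3, Pow(412, -1)) = Mul(3, Rational(1, 412)) = Rational(3, 412))
Add(Function('J')(-233, Add(240, P)), 130643) = Add(Rational(3, 412), 130643) = Rational(53824919, 412)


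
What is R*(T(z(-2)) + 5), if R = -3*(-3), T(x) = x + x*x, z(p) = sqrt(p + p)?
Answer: 9 + 18*I ≈ 9.0 + 18.0*I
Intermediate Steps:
z(p) = sqrt(2)*sqrt(p) (z(p) = sqrt(2*p) = sqrt(2)*sqrt(p))
T(x) = x + x**2
R = 9
R*(T(z(-2)) + 5) = 9*((sqrt(2)*sqrt(-2))*(1 + sqrt(2)*sqrt(-2)) + 5) = 9*((sqrt(2)*(I*sqrt(2)))*(1 + sqrt(2)*(I*sqrt(2))) + 5) = 9*((2*I)*(1 + 2*I) + 5) = 9*(2*I*(1 + 2*I) + 5) = 9*(5 + 2*I*(1 + 2*I)) = 45 + 18*I*(1 + 2*I)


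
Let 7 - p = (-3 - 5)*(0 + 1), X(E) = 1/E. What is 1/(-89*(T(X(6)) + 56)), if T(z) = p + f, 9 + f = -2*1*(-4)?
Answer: -1/6230 ≈ -0.00016051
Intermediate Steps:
f = -1 (f = -9 - 2*1*(-4) = -9 - 2*(-4) = -9 + 8 = -1)
p = 15 (p = 7 - (-3 - 5)*(0 + 1) = 7 - (-8) = 7 - 1*(-8) = 7 + 8 = 15)
T(z) = 14 (T(z) = 15 - 1 = 14)
1/(-89*(T(X(6)) + 56)) = 1/(-89*(14 + 56)) = 1/(-89*70) = 1/(-6230) = -1/6230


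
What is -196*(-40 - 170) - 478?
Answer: 40682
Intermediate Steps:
-196*(-40 - 170) - 478 = -196*(-210) - 478 = 41160 - 478 = 40682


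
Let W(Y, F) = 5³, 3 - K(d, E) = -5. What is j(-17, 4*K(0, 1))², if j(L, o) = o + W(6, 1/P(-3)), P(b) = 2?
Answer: 24649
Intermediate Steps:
K(d, E) = 8 (K(d, E) = 3 - 1*(-5) = 3 + 5 = 8)
W(Y, F) = 125
j(L, o) = 125 + o (j(L, o) = o + 125 = 125 + o)
j(-17, 4*K(0, 1))² = (125 + 4*8)² = (125 + 32)² = 157² = 24649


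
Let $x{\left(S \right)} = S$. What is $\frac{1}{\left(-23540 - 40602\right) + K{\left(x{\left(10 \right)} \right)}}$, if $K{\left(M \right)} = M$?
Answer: $- \frac{1}{64132} \approx -1.5593 \cdot 10^{-5}$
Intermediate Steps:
$\frac{1}{\left(-23540 - 40602\right) + K{\left(x{\left(10 \right)} \right)}} = \frac{1}{\left(-23540 - 40602\right) + 10} = \frac{1}{-64142 + 10} = \frac{1}{-64132} = - \frac{1}{64132}$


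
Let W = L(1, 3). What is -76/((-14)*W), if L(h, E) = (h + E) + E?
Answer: 38/49 ≈ 0.77551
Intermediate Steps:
L(h, E) = h + 2*E (L(h, E) = (E + h) + E = h + 2*E)
W = 7 (W = 1 + 2*3 = 1 + 6 = 7)
-76/((-14)*W) = -76/((-14)*7) = -(-38)/(7*7) = -76*(-1/98) = 38/49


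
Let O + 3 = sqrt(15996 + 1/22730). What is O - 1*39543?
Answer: -39546 + sqrt(8264379811130)/22730 ≈ -39420.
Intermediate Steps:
O = -3 + sqrt(8264379811130)/22730 (O = -3 + sqrt(15996 + 1/22730) = -3 + sqrt(363589081/22730) = -3 + sqrt(8264379811130)/22730 ≈ 123.48)
O - 1*39543 = (-3 + sqrt(8264379811130)/22730) - 1*39543 = (-3 + sqrt(8264379811130)/22730) - 39543 = -39546 + sqrt(8264379811130)/22730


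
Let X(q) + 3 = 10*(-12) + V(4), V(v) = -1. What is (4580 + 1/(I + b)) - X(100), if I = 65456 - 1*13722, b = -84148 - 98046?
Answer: 613683839/130460 ≈ 4704.0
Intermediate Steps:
b = -182194
I = 51734 (I = 65456 - 13722 = 51734)
X(q) = -124 (X(q) = -3 + (10*(-12) - 1) = -3 + (-120 - 1) = -3 - 121 = -124)
(4580 + 1/(I + b)) - X(100) = (4580 + 1/(51734 - 182194)) - 1*(-124) = (4580 + 1/(-130460)) + 124 = (4580 - 1/130460) + 124 = 597506799/130460 + 124 = 613683839/130460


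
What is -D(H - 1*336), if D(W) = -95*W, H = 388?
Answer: 4940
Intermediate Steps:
-D(H - 1*336) = -(-95)*(388 - 1*336) = -(-95)*(388 - 336) = -(-95)*52 = -1*(-4940) = 4940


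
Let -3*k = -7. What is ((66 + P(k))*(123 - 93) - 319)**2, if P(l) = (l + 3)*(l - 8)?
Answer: 5121169/9 ≈ 5.6902e+5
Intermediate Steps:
k = 7/3 (k = -1/3*(-7) = 7/3 ≈ 2.3333)
P(l) = (-8 + l)*(3 + l) (P(l) = (3 + l)*(-8 + l) = (-8 + l)*(3 + l))
((66 + P(k))*(123 - 93) - 319)**2 = ((66 + (-24 + (7/3)**2 - 5*7/3))*(123 - 93) - 319)**2 = ((66 + (-24 + 49/9 - 35/3))*30 - 319)**2 = ((66 - 272/9)*30 - 319)**2 = ((322/9)*30 - 319)**2 = (3220/3 - 319)**2 = (2263/3)**2 = 5121169/9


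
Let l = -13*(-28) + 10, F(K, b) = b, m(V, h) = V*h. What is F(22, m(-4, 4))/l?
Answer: -8/187 ≈ -0.042781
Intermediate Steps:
l = 374 (l = 364 + 10 = 374)
F(22, m(-4, 4))/l = -4*4/374 = -16*1/374 = -8/187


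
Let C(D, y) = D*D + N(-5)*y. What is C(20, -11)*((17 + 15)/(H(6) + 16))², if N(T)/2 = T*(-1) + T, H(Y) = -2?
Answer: 102400/49 ≈ 2089.8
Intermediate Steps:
N(T) = 0 (N(T) = 2*(T*(-1) + T) = 2*(-T + T) = 2*0 = 0)
C(D, y) = D² (C(D, y) = D*D + 0*y = D² + 0 = D²)
C(20, -11)*((17 + 15)/(H(6) + 16))² = 20²*((17 + 15)/(-2 + 16))² = 400*(32/14)² = 400*(32*(1/14))² = 400*(16/7)² = 400*(256/49) = 102400/49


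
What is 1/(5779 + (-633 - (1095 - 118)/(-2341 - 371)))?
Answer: 2712/13956929 ≈ 0.00019431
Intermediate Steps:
1/(5779 + (-633 - (1095 - 118)/(-2341 - 371))) = 1/(5779 + (-633 - 977/(-2712))) = 1/(5779 + (-633 - 977*(-1)/2712)) = 1/(5779 + (-633 - 1*(-977/2712))) = 1/(5779 + (-633 + 977/2712)) = 1/(5779 - 1715719/2712) = 1/(13956929/2712) = 2712/13956929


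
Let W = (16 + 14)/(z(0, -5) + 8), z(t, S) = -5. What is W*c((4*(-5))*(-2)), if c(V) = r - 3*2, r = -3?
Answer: -90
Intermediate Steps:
c(V) = -9 (c(V) = -3 - 3*2 = -3 - 6 = -9)
W = 10 (W = (16 + 14)/(-5 + 8) = 30/3 = 30*(1/3) = 10)
W*c((4*(-5))*(-2)) = 10*(-9) = -90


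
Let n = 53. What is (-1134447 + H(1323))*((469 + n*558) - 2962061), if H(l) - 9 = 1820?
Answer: 3320856363124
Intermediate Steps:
H(l) = 1829 (H(l) = 9 + 1820 = 1829)
(-1134447 + H(1323))*((469 + n*558) - 2962061) = (-1134447 + 1829)*((469 + 53*558) - 2962061) = -1132618*((469 + 29574) - 2962061) = -1132618*(30043 - 2962061) = -1132618*(-2932018) = 3320856363124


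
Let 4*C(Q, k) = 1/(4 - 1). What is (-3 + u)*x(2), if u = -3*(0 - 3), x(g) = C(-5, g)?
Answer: ½ ≈ 0.50000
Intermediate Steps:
C(Q, k) = 1/12 (C(Q, k) = 1/(4*(4 - 1)) = (¼)/3 = (¼)*(⅓) = 1/12)
x(g) = 1/12
u = 9 (u = -3*(-3) = 9)
(-3 + u)*x(2) = (-3 + 9)*(1/12) = 6*(1/12) = ½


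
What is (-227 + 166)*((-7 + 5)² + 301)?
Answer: -18605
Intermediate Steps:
(-227 + 166)*((-7 + 5)² + 301) = -61*((-2)² + 301) = -61*(4 + 301) = -61*305 = -18605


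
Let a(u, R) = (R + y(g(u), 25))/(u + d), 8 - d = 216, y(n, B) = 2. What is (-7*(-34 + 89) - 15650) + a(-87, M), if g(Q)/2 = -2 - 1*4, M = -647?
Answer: -945936/59 ≈ -16033.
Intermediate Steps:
g(Q) = -12 (g(Q) = 2*(-2 - 1*4) = 2*(-2 - 4) = 2*(-6) = -12)
d = -208 (d = 8 - 1*216 = 8 - 216 = -208)
a(u, R) = (2 + R)/(-208 + u) (a(u, R) = (R + 2)/(u - 208) = (2 + R)/(-208 + u))
(-7*(-34 + 89) - 15650) + a(-87, M) = (-7*(-34 + 89) - 15650) + (2 - 647)/(-208 - 87) = (-7*55 - 15650) - 645/(-295) = (-385 - 15650) - 1/295*(-645) = -16035 + 129/59 = -945936/59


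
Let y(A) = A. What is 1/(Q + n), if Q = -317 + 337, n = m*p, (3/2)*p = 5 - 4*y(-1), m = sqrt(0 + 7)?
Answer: 5/37 - 3*sqrt(7)/74 ≈ 0.027875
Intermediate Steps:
m = sqrt(7) ≈ 2.6458
p = 6 (p = 2*(5 - 4*(-1))/3 = 2*(5 + 4)/3 = (2/3)*9 = 6)
n = 6*sqrt(7) (n = sqrt(7)*6 = 6*sqrt(7) ≈ 15.875)
Q = 20
1/(Q + n) = 1/(20 + 6*sqrt(7))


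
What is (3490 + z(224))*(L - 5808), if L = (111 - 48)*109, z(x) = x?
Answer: 3933126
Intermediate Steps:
L = 6867 (L = 63*109 = 6867)
(3490 + z(224))*(L - 5808) = (3490 + 224)*(6867 - 5808) = 3714*1059 = 3933126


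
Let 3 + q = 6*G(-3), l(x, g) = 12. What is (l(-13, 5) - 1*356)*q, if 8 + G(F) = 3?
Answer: 11352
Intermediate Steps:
G(F) = -5 (G(F) = -8 + 3 = -5)
q = -33 (q = -3 + 6*(-5) = -3 - 30 = -33)
(l(-13, 5) - 1*356)*q = (12 - 1*356)*(-33) = (12 - 356)*(-33) = -344*(-33) = 11352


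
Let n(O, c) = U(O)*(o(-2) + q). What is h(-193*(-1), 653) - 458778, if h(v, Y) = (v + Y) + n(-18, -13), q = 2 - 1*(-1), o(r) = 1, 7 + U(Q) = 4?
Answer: -457944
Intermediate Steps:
U(Q) = -3 (U(Q) = -7 + 4 = -3)
q = 3 (q = 2 + 1 = 3)
n(O, c) = -12 (n(O, c) = -3*(1 + 3) = -3*4 = -12)
h(v, Y) = -12 + Y + v (h(v, Y) = (v + Y) - 12 = (Y + v) - 12 = -12 + Y + v)
h(-193*(-1), 653) - 458778 = (-12 + 653 - 193*(-1)) - 458778 = (-12 + 653 + 193) - 458778 = 834 - 458778 = -457944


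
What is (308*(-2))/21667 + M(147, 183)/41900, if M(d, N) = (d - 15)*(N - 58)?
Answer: 3316951/9078473 ≈ 0.36536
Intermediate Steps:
M(d, N) = (-58 + N)*(-15 + d) (M(d, N) = (-15 + d)*(-58 + N) = (-58 + N)*(-15 + d))
(308*(-2))/21667 + M(147, 183)/41900 = (308*(-2))/21667 + (870 - 58*147 - 15*183 + 183*147)/41900 = -616*1/21667 + (870 - 8526 - 2745 + 26901)*(1/41900) = -616/21667 + 16500*(1/41900) = -616/21667 + 165/419 = 3316951/9078473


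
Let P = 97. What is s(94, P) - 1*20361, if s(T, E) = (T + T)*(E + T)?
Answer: 15547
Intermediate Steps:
s(T, E) = 2*T*(E + T) (s(T, E) = (2*T)*(E + T) = 2*T*(E + T))
s(94, P) - 1*20361 = 2*94*(97 + 94) - 1*20361 = 2*94*191 - 20361 = 35908 - 20361 = 15547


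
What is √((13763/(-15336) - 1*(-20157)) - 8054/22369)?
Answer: √65889109760658549618/57175164 ≈ 141.97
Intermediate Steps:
√((13763/(-15336) - 1*(-20157)) - 8054/22369) = √((13763*(-1/15336) + 20157) - 8054*1/22369) = √((-13763/15336 + 20157) - 8054/22369) = √(309113989/15336 - 8054/22369) = √(6914447303797/343050984) = √65889109760658549618/57175164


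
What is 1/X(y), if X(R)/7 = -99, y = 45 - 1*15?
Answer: -1/693 ≈ -0.0014430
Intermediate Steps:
y = 30 (y = 45 - 15 = 30)
X(R) = -693 (X(R) = 7*(-99) = -693)
1/X(y) = 1/(-693) = -1/693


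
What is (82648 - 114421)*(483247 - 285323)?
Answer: -6288639252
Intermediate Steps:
(82648 - 114421)*(483247 - 285323) = -31773*197924 = -6288639252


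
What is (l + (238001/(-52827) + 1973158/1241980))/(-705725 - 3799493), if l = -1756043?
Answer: 57607154304777547/147793850977093140 ≈ 0.38978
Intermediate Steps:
(l + (238001/(-52827) + 1973158/1241980))/(-705725 - 3799493) = (-1756043 + (238001/(-52827) + 1973158/1241980))/(-705725 - 3799493) = (-1756043 + (238001*(-1/52827) + 1973158*(1/1241980)))/(-4505218) = (-1756043 + (-238001/52827 + 986579/620990))*(-1/4505218) = (-1756043 - 95678232157/32805038730)*(-1/4505218) = -57607154304777547/32805038730*(-1/4505218) = 57607154304777547/147793850977093140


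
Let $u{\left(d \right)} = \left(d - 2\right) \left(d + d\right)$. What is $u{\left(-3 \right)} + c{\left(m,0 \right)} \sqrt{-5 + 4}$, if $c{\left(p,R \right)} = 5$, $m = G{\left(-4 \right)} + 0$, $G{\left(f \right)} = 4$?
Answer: $30 + 5 i \approx 30.0 + 5.0 i$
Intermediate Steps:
$m = 4$ ($m = 4 + 0 = 4$)
$u{\left(d \right)} = 2 d \left(-2 + d\right)$ ($u{\left(d \right)} = \left(-2 + d\right) 2 d = 2 d \left(-2 + d\right)$)
$u{\left(-3 \right)} + c{\left(m,0 \right)} \sqrt{-5 + 4} = 2 \left(-3\right) \left(-2 - 3\right) + 5 \sqrt{-5 + 4} = 2 \left(-3\right) \left(-5\right) + 5 \sqrt{-1} = 30 + 5 i$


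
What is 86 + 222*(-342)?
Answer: -75838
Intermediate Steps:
86 + 222*(-342) = 86 - 75924 = -75838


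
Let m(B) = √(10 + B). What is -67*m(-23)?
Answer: -67*I*√13 ≈ -241.57*I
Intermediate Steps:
-67*m(-23) = -67*√(10 - 23) = -67*I*√13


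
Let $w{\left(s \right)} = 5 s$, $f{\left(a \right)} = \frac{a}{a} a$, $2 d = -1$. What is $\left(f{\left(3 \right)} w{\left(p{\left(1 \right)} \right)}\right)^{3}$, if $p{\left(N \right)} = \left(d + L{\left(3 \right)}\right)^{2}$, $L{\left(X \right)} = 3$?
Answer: $\frac{52734375}{64} \approx 8.2398 \cdot 10^{5}$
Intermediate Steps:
$d = - \frac{1}{2}$ ($d = \frac{1}{2} \left(-1\right) = - \frac{1}{2} \approx -0.5$)
$f{\left(a \right)} = a$ ($f{\left(a \right)} = 1 a = a$)
$p{\left(N \right)} = \frac{25}{4}$ ($p{\left(N \right)} = \left(- \frac{1}{2} + 3\right)^{2} = \left(\frac{5}{2}\right)^{2} = \frac{25}{4}$)
$\left(f{\left(3 \right)} w{\left(p{\left(1 \right)} \right)}\right)^{3} = \left(3 \cdot 5 \cdot \frac{25}{4}\right)^{3} = \left(3 \cdot \frac{125}{4}\right)^{3} = \left(\frac{375}{4}\right)^{3} = \frac{52734375}{64}$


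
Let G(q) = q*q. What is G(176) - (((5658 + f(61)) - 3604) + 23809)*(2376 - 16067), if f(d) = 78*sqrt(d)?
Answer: 354121309 + 1067898*sqrt(61) ≈ 3.6246e+8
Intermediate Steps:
G(q) = q**2
G(176) - (((5658 + f(61)) - 3604) + 23809)*(2376 - 16067) = 176**2 - (((5658 + 78*sqrt(61)) - 3604) + 23809)*(2376 - 16067) = 30976 - ((2054 + 78*sqrt(61)) + 23809)*(-13691) = 30976 - (25863 + 78*sqrt(61))*(-13691) = 30976 - (-354090333 - 1067898*sqrt(61)) = 30976 + (354090333 + 1067898*sqrt(61)) = 354121309 + 1067898*sqrt(61)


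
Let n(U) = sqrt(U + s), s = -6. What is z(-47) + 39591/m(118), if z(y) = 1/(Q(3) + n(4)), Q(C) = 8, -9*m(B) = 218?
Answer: (-356319*sqrt(2) + 2850334*I)/(218*(sqrt(2) - 8*I)) ≈ -1634.4 - 0.021428*I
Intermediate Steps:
m(B) = -218/9 (m(B) = -1/9*218 = -218/9)
n(U) = sqrt(-6 + U) (n(U) = sqrt(U - 6) = sqrt(-6 + U))
z(y) = 1/(8 + I*sqrt(2)) (z(y) = 1/(8 + sqrt(-6 + 4)) = 1/(8 + sqrt(-2)) = 1/(8 + I*sqrt(2)))
z(-47) + 39591/m(118) = (4/33 - I*sqrt(2)/66) + 39591/(-218/9) = (4/33 - I*sqrt(2)/66) + 39591*(-9/218) = (4/33 - I*sqrt(2)/66) - 356319/218 = -11757655/7194 - I*sqrt(2)/66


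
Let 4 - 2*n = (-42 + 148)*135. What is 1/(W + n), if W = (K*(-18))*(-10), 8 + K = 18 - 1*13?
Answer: -1/7693 ≈ -0.00012999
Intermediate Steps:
K = -3 (K = -8 + (18 - 1*13) = -8 + (18 - 13) = -8 + 5 = -3)
W = -540 (W = -3*(-18)*(-10) = 54*(-10) = -540)
n = -7153 (n = 2 - (-42 + 148)*135/2 = 2 - 53*135 = 2 - ½*14310 = 2 - 7155 = -7153)
1/(W + n) = 1/(-540 - 7153) = 1/(-7693) = -1/7693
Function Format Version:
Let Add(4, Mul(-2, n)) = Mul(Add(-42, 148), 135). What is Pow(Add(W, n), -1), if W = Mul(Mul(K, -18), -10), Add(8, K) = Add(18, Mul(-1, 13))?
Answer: Rational(-1, 7693) ≈ -0.00012999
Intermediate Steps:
K = -3 (K = Add(-8, Add(18, Mul(-1, 13))) = Add(-8, Add(18, -13)) = Add(-8, 5) = -3)
W = -540 (W = Mul(Mul(-3, -18), -10) = Mul(54, -10) = -540)
n = -7153 (n = Add(2, Mul(Rational(-1, 2), Mul(Add(-42, 148), 135))) = Add(2, Mul(Rational(-1, 2), Mul(106, 135))) = Add(2, Mul(Rational(-1, 2), 14310)) = Add(2, -7155) = -7153)
Pow(Add(W, n), -1) = Pow(Add(-540, -7153), -1) = Pow(-7693, -1) = Rational(-1, 7693)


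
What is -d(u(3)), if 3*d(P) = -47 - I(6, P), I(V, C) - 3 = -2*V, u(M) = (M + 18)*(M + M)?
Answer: 38/3 ≈ 12.667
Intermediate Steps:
u(M) = 2*M*(18 + M) (u(M) = (18 + M)*(2*M) = 2*M*(18 + M))
I(V, C) = 3 - 2*V
d(P) = -38/3 (d(P) = (-47 - (3 - 2*6))/3 = (-47 - (3 - 12))/3 = (-47 - 1*(-9))/3 = (-47 + 9)/3 = (⅓)*(-38) = -38/3)
-d(u(3)) = -1*(-38/3) = 38/3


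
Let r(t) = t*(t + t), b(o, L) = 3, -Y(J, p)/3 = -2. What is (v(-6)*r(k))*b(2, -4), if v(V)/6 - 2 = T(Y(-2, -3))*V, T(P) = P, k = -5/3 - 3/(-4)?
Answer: -2057/2 ≈ -1028.5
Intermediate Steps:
Y(J, p) = 6 (Y(J, p) = -3*(-2) = 6)
k = -11/12 (k = -5*⅓ - 3*(-¼) = -5/3 + ¾ = -11/12 ≈ -0.91667)
v(V) = 12 + 36*V (v(V) = 12 + 6*(6*V) = 12 + 36*V)
r(t) = 2*t² (r(t) = t*(2*t) = 2*t²)
(v(-6)*r(k))*b(2, -4) = ((12 + 36*(-6))*(2*(-11/12)²))*3 = ((12 - 216)*(2*(121/144)))*3 = -204*121/72*3 = -2057/6*3 = -2057/2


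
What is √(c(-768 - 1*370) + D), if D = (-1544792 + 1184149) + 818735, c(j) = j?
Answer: √456954 ≈ 675.98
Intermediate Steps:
D = 458092 (D = -360643 + 818735 = 458092)
√(c(-768 - 1*370) + D) = √((-768 - 1*370) + 458092) = √((-768 - 370) + 458092) = √(-1138 + 458092) = √456954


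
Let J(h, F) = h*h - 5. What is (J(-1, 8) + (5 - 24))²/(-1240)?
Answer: -529/1240 ≈ -0.42661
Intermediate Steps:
J(h, F) = -5 + h² (J(h, F) = h² - 5 = -5 + h²)
(J(-1, 8) + (5 - 24))²/(-1240) = ((-5 + (-1)²) + (5 - 24))²/(-1240) = ((-5 + 1) - 19)²*(-1/1240) = (-4 - 19)²*(-1/1240) = (-23)²*(-1/1240) = 529*(-1/1240) = -529/1240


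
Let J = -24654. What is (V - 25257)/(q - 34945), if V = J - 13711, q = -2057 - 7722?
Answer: 31811/22362 ≈ 1.4225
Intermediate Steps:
q = -9779
V = -38365 (V = -24654 - 13711 = -38365)
(V - 25257)/(q - 34945) = (-38365 - 25257)/(-9779 - 34945) = -63622/(-44724) = -63622*(-1/44724) = 31811/22362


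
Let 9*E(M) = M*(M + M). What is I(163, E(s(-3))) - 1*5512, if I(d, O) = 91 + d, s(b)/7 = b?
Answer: -5258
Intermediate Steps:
s(b) = 7*b
E(M) = 2*M²/9 (E(M) = (M*(M + M))/9 = (M*(2*M))/9 = (2*M²)/9 = 2*M²/9)
I(163, E(s(-3))) - 1*5512 = (91 + 163) - 1*5512 = 254 - 5512 = -5258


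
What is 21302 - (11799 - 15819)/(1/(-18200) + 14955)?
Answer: 5798072804698/272180999 ≈ 21302.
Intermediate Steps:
21302 - (11799 - 15819)/(1/(-18200) + 14955) = 21302 - (-4020)/(-1/18200 + 14955) = 21302 - (-4020)/272180999/18200 = 21302 - (-4020)*18200/272180999 = 21302 - 1*(-73164000/272180999) = 21302 + 73164000/272180999 = 5798072804698/272180999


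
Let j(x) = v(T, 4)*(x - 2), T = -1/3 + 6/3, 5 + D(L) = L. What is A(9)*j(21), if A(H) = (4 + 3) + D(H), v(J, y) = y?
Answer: 836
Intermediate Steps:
D(L) = -5 + L
T = 5/3 (T = -1*1/3 + 6*(1/3) = -1/3 + 2 = 5/3 ≈ 1.6667)
j(x) = -8 + 4*x (j(x) = 4*(x - 2) = 4*(-2 + x) = -8 + 4*x)
A(H) = 2 + H (A(H) = (4 + 3) + (-5 + H) = 7 + (-5 + H) = 2 + H)
A(9)*j(21) = (2 + 9)*(-8 + 4*21) = 11*(-8 + 84) = 11*76 = 836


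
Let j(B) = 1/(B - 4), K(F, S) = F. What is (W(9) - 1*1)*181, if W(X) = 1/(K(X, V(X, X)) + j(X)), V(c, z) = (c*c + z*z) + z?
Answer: -7421/46 ≈ -161.33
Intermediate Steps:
V(c, z) = z + c**2 + z**2 (V(c, z) = (c**2 + z**2) + z = z + c**2 + z**2)
j(B) = 1/(-4 + B)
W(X) = 1/(X + 1/(-4 + X))
(W(9) - 1*1)*181 = ((-4 + 9)/(1 + 9*(-4 + 9)) - 1*1)*181 = (5/(1 + 9*5) - 1)*181 = (5/(1 + 45) - 1)*181 = (5/46 - 1)*181 = -41/46*181 = -7421/46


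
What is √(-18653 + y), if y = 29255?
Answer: 3*√1178 ≈ 102.97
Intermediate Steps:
√(-18653 + y) = √(-18653 + 29255) = √10602 = 3*√1178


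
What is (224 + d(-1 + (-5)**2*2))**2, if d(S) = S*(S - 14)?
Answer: 3759721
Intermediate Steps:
d(S) = S*(-14 + S)
(224 + d(-1 + (-5)**2*2))**2 = (224 + (-1 + (-5)**2*2)*(-14 + (-1 + (-5)**2*2)))**2 = (224 + (-1 + 25*2)*(-14 + (-1 + 25*2)))**2 = (224 + (-1 + 50)*(-14 + (-1 + 50)))**2 = (224 + 49*(-14 + 49))**2 = (224 + 49*35)**2 = (224 + 1715)**2 = 1939**2 = 3759721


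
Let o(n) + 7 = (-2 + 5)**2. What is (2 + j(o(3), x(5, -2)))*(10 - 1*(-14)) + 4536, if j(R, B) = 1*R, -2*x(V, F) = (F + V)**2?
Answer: 4632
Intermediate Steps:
x(V, F) = -(F + V)**2/2
o(n) = 2 (o(n) = -7 + (-2 + 5)**2 = -7 + 3**2 = -7 + 9 = 2)
j(R, B) = R
(2 + j(o(3), x(5, -2)))*(10 - 1*(-14)) + 4536 = (2 + 2)*(10 - 1*(-14)) + 4536 = 4*(10 + 14) + 4536 = 4*24 + 4536 = 96 + 4536 = 4632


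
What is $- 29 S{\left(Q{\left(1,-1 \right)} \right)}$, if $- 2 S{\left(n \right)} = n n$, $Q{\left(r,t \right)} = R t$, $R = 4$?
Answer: $232$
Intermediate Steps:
$Q{\left(r,t \right)} = 4 t$
$S{\left(n \right)} = - \frac{n^{2}}{2}$ ($S{\left(n \right)} = - \frac{n n}{2} = - \frac{n^{2}}{2}$)
$- 29 S{\left(Q{\left(1,-1 \right)} \right)} = - 29 \left(- \frac{\left(4 \left(-1\right)\right)^{2}}{2}\right) = - 29 \left(- \frac{\left(-4\right)^{2}}{2}\right) = - 29 \left(\left(- \frac{1}{2}\right) 16\right) = \left(-29\right) \left(-8\right) = 232$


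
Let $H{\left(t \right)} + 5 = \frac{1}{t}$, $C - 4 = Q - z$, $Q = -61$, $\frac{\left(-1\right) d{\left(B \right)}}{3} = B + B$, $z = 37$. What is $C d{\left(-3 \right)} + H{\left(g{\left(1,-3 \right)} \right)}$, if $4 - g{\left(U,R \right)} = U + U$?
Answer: $- \frac{3393}{2} \approx -1696.5$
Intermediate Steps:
$d{\left(B \right)} = - 6 B$ ($d{\left(B \right)} = - 3 \left(B + B\right) = - 3 \cdot 2 B = - 6 B$)
$g{\left(U,R \right)} = 4 - 2 U$ ($g{\left(U,R \right)} = 4 - \left(U + U\right) = 4 - 2 U$)
$C = -94$ ($C = 4 - 98 = -94$)
$H{\left(t \right)} = -5 + \frac{1}{t}$
$C d{\left(-3 \right)} + H{\left(g{\left(1,-3 \right)} \right)} = - 94 \left(\left(-6\right) \left(-3\right)\right) - \left(5 - \frac{1}{4 - 2}\right) = \left(-94\right) 18 - \left(5 - \frac{1}{4 - 2}\right) = -1692 - \left(5 - \frac{1}{2}\right) = -1692 + \left(-5 + \frac{1}{2}\right) = -1692 - \frac{9}{2} = - \frac{3393}{2}$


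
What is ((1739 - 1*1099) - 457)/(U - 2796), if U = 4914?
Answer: 61/706 ≈ 0.086402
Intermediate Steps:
((1739 - 1*1099) - 457)/(U - 2796) = ((1739 - 1*1099) - 457)/(4914 - 2796) = ((1739 - 1099) - 457)/2118 = (640 - 457)*(1/2118) = 183*(1/2118) = 61/706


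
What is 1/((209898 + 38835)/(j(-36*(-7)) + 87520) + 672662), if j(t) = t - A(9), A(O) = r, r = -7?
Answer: 87779/59045846431 ≈ 1.4866e-6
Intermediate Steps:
A(O) = -7
j(t) = 7 + t (j(t) = t - 1*(-7) = t + 7 = 7 + t)
1/((209898 + 38835)/(j(-36*(-7)) + 87520) + 672662) = 1/((209898 + 38835)/((7 - 36*(-7)) + 87520) + 672662) = 1/(248733/((7 + 252) + 87520) + 672662) = 1/(248733/(259 + 87520) + 672662) = 1/(248733/87779 + 672662) = 1/(59045846431/87779) = 87779/59045846431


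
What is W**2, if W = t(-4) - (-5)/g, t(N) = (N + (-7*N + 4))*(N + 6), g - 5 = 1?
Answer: 116281/36 ≈ 3230.0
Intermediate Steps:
g = 6 (g = 5 + 1 = 6)
t(N) = (4 - 6*N)*(6 + N) (t(N) = (N + (4 - 7*N))*(6 + N) = (4 - 6*N)*(6 + N))
W = 341/6 (W = (24 - 32*(-4) - 6*(-4)**2) - (-5)/6 = (24 + 128 - 6*16) - (-5)/6 = (24 + 128 - 96) - 1*(-5/6) = 56 + 5/6 = 341/6 ≈ 56.833)
W**2 = (341/6)**2 = 116281/36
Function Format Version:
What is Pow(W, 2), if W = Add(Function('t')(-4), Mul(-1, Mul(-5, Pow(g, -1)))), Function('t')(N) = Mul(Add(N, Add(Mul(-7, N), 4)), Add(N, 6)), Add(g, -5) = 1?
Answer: Rational(116281, 36) ≈ 3230.0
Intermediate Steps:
g = 6 (g = Add(5, 1) = 6)
Function('t')(N) = Mul(Add(4, Mul(-6, N)), Add(6, N)) (Function('t')(N) = Mul(Add(N, Add(4, Mul(-7, N))), Add(6, N)) = Mul(Add(4, Mul(-6, N)), Add(6, N)))
W = Rational(341, 6) (W = Add(Add(24, Mul(-32, -4), Mul(-6, Pow(-4, 2))), Mul(-1, Mul(-5, Pow(6, -1)))) = Add(Add(24, 128, Mul(-6, 16)), Mul(-1, Mul(-5, Rational(1, 6)))) = Add(Add(24, 128, -96), Mul(-1, Rational(-5, 6))) = Add(56, Rational(5, 6)) = Rational(341, 6) ≈ 56.833)
Pow(W, 2) = Pow(Rational(341, 6), 2) = Rational(116281, 36)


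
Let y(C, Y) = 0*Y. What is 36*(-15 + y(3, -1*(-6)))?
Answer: -540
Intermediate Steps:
y(C, Y) = 0
36*(-15 + y(3, -1*(-6))) = 36*(-15 + 0) = 36*(-15) = -540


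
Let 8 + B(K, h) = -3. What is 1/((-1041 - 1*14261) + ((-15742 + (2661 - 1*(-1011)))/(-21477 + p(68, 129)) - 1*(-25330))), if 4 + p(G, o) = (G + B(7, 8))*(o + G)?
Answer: 5126/51409563 ≈ 9.9709e-5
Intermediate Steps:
B(K, h) = -11 (B(K, h) = -8 - 3 = -11)
p(G, o) = -4 + (-11 + G)*(G + o) (p(G, o) = -4 + (G - 11)*(o + G) = -4 + (-11 + G)*(G + o))
1/((-1041 - 1*14261) + ((-15742 + (2661 - 1*(-1011)))/(-21477 + p(68, 129)) - 1*(-25330))) = 1/((-1041 - 1*14261) + ((-15742 + (2661 - 1*(-1011)))/(-21477 + (-4 + 68**2 - 11*68 - 11*129 + 68*129)) - 1*(-25330))) = 1/((-1041 - 14261) + ((-15742 + (2661 + 1011))/(-21477 + (-4 + 4624 - 748 - 1419 + 8772)) + 25330)) = 1/(-15302 + ((-15742 + 3672)/(-21477 + 11225) + 25330)) = 1/(-15302 + (-12070/(-10252) + 25330)) = 1/(-15302 + (-12070*(-1/10252) + 25330)) = 1/(-15302 + (6035/5126 + 25330)) = 1/(-15302 + 129847615/5126) = 1/(51409563/5126) = 5126/51409563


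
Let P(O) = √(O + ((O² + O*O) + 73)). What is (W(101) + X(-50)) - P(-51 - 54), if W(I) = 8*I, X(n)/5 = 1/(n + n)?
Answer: 16159/20 - √22018 ≈ 659.57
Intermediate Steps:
X(n) = 5/(2*n) (X(n) = 5/(n + n) = 5/((2*n)) = 5*(1/(2*n)) = 5/(2*n))
P(O) = √(73 + O + 2*O²) (P(O) = √(O + ((O² + O²) + 73)) = √(O + (2*O² + 73)) = √(O + (73 + 2*O²)) = √(73 + O + 2*O²))
(W(101) + X(-50)) - P(-51 - 54) = (8*101 + (5/2)/(-50)) - √(73 + (-51 - 54) + 2*(-51 - 54)²) = (808 + (5/2)*(-1/50)) - √(73 - 105 + 2*(-105)²) = (808 - 1/20) - √(73 - 105 + 2*11025) = 16159/20 - √(73 - 105 + 22050) = 16159/20 - √22018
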